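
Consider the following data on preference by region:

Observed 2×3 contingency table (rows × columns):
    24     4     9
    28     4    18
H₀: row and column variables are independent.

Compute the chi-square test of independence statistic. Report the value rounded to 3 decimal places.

test statistic = 1.396

Row totals [37, 50], col totals [52, 8, 27], n=87
χ² = (24−22.11)²/22.11 + (4−3.40)²/3.40 + (9−11.48)²/11.48 + (28−29.89)²/29.89 + (4−4.60)²/4.60 + (18−15.52)²/15.52 = 1.3963
df = 2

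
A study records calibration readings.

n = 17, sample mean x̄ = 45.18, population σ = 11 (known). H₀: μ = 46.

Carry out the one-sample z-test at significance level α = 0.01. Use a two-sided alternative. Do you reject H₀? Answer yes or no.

reject H₀: no

SE = σ/√n = 11/√17 = 2.6679
z = (x̄−μ₀)/SE = (45.18−46)/2.6679 = -0.3074
p-value (two-sided) = 0.75857
At α=0.01: p ≥ α → fail to reject H₀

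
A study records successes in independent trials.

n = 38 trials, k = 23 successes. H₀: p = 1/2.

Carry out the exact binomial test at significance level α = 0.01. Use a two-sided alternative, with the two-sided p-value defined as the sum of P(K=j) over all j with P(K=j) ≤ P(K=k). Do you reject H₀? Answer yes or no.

reject H₀: no

Exact binomial: n=38, k=23, p₀=1/2=0.5000
P(X=j) = C(n,j)·p₀^j·(1−p₀)^(n−j); p = Σ P(X=j) over j with P(X=j) ≤ P(X=23)
p-value (two-sided) = 0.25588
At α=0.01: p ≥ α → fail to reject H₀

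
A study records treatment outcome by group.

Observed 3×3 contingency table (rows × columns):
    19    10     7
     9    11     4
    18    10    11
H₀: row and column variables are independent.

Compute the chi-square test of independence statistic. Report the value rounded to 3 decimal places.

Row totals [36, 24, 39], col totals [46, 31, 22], n=99
χ² = (19−16.73)²/16.73 + (10−11.27)²/11.27 + (7−8.00)²/8.00 + (9−11.15)²/11.15 + (11−7.52)²/7.52 + (4−5.33)²/5.33 + (18−18.12)²/18.12 + (10−12.21)²/12.21 + (11−8.67)²/8.67 = 3.9716
df = 4

test statistic = 3.972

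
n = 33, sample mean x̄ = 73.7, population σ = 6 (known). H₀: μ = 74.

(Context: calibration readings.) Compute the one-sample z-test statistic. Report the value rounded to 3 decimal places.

SE = σ/√n = 6/√33 = 1.0445
z = (x̄−μ₀)/SE = (73.7−74)/1.0445 = -0.2872

test statistic = -0.287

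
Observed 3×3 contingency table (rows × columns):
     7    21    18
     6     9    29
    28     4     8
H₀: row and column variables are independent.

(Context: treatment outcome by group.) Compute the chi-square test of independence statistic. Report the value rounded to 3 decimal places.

Row totals [46, 44, 40], col totals [41, 34, 55], n=130
χ² = (7−14.51)²/14.51 + (21−12.03)²/12.03 + (18−19.46)²/19.46 + (6−13.88)²/13.88 + (9−11.51)²/11.51 + (29−18.62)²/18.62 + (28−12.62)²/12.62 + (4−10.46)²/10.46 + (8−16.92)²/16.92 = 48.9500
df = 4

test statistic = 48.950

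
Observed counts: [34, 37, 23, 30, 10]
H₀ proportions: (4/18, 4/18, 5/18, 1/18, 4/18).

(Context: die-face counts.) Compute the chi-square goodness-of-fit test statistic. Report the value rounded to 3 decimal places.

test statistic = 89.260

n = 134; E_i = n·p_i = [29.78, 29.78, 37.22, 7.44, 29.78]
χ² = (34−29.78)²/29.78 + (37−29.78)²/29.78 + (23−37.22)²/37.22 + (30−7.44)²/7.44 + (10−29.78)²/29.78 = 89.2604
df = 4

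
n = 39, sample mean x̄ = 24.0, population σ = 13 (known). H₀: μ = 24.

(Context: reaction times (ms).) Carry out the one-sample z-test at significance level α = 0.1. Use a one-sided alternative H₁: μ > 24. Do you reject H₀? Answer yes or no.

reject H₀: no

SE = σ/√n = 13/√39 = 2.0817
z = (x̄−μ₀)/SE = (24.0−24)/2.0817 = 0.0000
p-value (one-sided, H₁ greater) = 0.50000
At α=0.1: p ≥ α → fail to reject H₀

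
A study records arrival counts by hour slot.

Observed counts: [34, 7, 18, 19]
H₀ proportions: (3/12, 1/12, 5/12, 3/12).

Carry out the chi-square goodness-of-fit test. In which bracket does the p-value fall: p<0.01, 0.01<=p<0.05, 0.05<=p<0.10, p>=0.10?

p-value bracket: p<0.01

n = 78; E_i = n·p_i = [19.50, 6.50, 32.50, 19.50]
χ² = (34−19.50)²/19.50 + (7−6.50)²/6.50 + (18−32.50)²/32.50 + (19−19.50)²/19.50 = 17.3026
df = 3
p-value (upper-tail) = 0.00061
→ bracket: p<0.01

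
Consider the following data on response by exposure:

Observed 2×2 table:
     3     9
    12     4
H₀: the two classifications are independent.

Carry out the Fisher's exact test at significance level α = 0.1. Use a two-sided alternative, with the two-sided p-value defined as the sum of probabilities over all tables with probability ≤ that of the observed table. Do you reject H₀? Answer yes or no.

Margins: r₁=12, r₂=16, c₁=15, c₂=13, n=28
p_obs = C(12,3)·C(16,12)/C(28,15); sum pmf over tables with pmf ≤ p_obs
p-value (two-sided) = 0.02002
At α=0.1: p < α → reject H₀

reject H₀: yes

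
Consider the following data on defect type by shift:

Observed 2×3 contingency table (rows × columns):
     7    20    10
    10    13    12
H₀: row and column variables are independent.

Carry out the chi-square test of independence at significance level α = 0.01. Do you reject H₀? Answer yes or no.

reject H₀: no

Row totals [37, 35], col totals [17, 33, 22], n=72
χ² = (7−8.74)²/8.74 + (20−16.96)²/16.96 + (10−11.31)²/11.31 + (10−8.26)²/8.26 + (13−16.04)²/16.04 + (12−10.69)²/10.69 = 2.1422
df = 2
p-value (upper-tail) = 0.34264
At α=0.01: p ≥ α → fail to reject H₀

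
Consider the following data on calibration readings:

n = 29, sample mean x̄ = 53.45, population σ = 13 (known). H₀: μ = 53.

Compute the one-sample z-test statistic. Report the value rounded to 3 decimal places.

test statistic = 0.186

SE = σ/√n = 13/√29 = 2.4140
z = (x̄−μ₀)/SE = (53.45−53)/2.4140 = 0.1864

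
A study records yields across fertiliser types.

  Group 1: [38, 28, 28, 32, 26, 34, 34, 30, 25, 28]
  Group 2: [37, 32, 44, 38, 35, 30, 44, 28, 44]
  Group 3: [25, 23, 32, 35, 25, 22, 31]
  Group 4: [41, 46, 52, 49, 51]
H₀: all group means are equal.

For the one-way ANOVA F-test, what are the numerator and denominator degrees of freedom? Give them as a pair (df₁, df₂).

degrees of freedom = [3, 27]

k = 4 groups, N = 31 total
df = (k−1, N−k) = (4−1, 31−4) = (3, 27)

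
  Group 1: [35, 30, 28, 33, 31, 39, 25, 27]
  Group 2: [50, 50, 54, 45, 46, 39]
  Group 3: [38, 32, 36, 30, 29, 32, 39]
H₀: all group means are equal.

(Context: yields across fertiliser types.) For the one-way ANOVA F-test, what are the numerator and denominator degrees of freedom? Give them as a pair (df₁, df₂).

k = 3 groups, N = 21 total
df = (k−1, N−k) = (3−1, 21−3) = (2, 18)

degrees of freedom = [2, 18]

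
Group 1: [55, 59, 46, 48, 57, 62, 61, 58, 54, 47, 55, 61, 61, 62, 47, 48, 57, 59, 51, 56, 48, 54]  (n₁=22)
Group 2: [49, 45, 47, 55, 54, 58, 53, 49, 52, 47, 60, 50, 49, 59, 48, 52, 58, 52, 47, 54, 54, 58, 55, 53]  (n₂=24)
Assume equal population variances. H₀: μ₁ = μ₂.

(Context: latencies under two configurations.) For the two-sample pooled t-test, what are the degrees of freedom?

degrees of freedom = 44

df = n₁ + n₂ − 2 = 22 + 24 − 2 = 44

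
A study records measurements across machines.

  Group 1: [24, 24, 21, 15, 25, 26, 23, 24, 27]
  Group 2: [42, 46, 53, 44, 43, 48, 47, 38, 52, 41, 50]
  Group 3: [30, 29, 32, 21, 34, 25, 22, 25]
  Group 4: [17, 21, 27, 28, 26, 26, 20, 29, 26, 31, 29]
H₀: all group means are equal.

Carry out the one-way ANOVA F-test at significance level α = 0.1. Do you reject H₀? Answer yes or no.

reject H₀: yes

Group means [23.22, 45.82, 27.25, 25.45], grand mean 31.051
SSB = Σnᵢ(x̄ᵢ−x̄)² = 3410.478; SSW = ΣΣ(x−x̄ᵢ)² = 665.419
MSB = 3410.478/3 = 1136.8261; MSW = 665.419/35 = 19.0120
F = MSB/MSW = 59.7953
df = (3, 35)
p-value (upper-tail) = 0.00000
At α=0.1: p < α → reject H₀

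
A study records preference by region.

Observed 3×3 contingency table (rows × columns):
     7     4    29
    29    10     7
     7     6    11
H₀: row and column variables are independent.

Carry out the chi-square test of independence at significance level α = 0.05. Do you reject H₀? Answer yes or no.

reject H₀: yes

Row totals [40, 46, 24], col totals [43, 20, 47], n=110
χ² = (7−15.64)²/15.64 + (4−7.27)²/7.27 + (29−17.09)²/17.09 + (29−17.98)²/17.98 + (10−8.36)²/8.36 + (7−19.65)²/19.65 + (7−9.38)²/9.38 + (6−4.36)²/4.36 + (11−10.25)²/10.25 = 31.0327
df = 4
p-value (upper-tail) = 0.00000
At α=0.05: p < α → reject H₀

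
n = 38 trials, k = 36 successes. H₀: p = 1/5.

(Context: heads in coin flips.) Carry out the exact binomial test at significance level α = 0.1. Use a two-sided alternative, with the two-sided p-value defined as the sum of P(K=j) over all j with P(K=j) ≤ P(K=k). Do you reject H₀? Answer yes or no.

Exact binomial: n=38, k=36, p₀=1/5=0.2000
P(X=j) = C(n,j)·p₀^j·(1−p₀)^(n−j); p = Σ P(X=j) over j with P(X=j) ≤ P(X=36)
p-value (two-sided) = 0.00000
At α=0.1: p < α → reject H₀

reject H₀: yes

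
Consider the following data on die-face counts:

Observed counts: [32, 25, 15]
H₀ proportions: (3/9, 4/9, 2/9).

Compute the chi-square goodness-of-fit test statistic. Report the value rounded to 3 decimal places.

n = 72; E_i = n·p_i = [24.00, 32.00, 16.00]
χ² = (32−24.00)²/24.00 + (25−32.00)²/32.00 + (15−16.00)²/16.00 = 4.2604
df = 2

test statistic = 4.260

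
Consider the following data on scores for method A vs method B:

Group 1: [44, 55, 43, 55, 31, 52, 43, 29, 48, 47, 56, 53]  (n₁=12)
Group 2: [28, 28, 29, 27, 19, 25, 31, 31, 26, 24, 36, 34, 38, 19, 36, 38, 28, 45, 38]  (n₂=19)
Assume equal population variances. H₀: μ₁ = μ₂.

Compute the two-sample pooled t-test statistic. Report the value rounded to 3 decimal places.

x̄₁=46.333, s₁=8.978, n₁=12
x̄₂=30.526, s₂=6.842, n₂=19
s_p² = [11·8.978² + 18·6.842²]/29 = 59.6346
SE = √(s_p²·(1/12+1/19)) = 2.8475
t = (46.333−30.526)/2.8475 = 5.5512
df = 29

test statistic = 5.551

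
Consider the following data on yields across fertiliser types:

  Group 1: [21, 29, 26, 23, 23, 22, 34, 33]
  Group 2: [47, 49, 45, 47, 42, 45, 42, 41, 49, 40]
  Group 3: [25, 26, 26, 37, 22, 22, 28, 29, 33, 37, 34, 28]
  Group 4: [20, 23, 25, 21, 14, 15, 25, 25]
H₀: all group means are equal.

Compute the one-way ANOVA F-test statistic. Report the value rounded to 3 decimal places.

test statistic = 45.710

Group means [26.38, 44.70, 28.92, 21.00], grand mean 30.868
SSB = Σnᵢ(x̄ᵢ−x̄)² = 2899.450; SSW = ΣΣ(x−x̄ᵢ)² = 718.892
MSB = 2899.450/3 = 966.4835; MSW = 718.892/34 = 21.1439
F = MSB/MSW = 45.7099
df = (3, 34)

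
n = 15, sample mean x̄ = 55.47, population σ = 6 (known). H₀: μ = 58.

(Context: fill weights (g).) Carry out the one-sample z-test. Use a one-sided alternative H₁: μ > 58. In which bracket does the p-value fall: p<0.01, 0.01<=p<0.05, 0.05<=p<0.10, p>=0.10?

SE = σ/√n = 6/√15 = 1.5492
z = (x̄−μ₀)/SE = (55.47−58)/1.5492 = -1.6331
p-value (one-sided, H₁ greater) = 0.94878
→ bracket: p>=0.10

p-value bracket: p>=0.10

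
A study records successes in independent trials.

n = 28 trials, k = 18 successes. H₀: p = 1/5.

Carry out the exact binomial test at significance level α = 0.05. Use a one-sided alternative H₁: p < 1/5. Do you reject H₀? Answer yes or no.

reject H₀: no

Exact binomial: n=28, k=18, p₀=1/5=0.2000
P(X≤18) from Σ C(n,i)·p₀^i·(1−p₀)^(n−i)
p-value (one-sided, H₁ less) = 1.00000
At α=0.05: p ≥ α → fail to reject H₀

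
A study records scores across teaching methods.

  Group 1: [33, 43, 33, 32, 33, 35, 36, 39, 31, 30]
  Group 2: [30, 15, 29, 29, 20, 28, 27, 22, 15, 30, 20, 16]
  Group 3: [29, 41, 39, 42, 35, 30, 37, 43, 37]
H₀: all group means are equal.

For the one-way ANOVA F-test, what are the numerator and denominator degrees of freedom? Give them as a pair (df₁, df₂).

degrees of freedom = [2, 28]

k = 3 groups, N = 31 total
df = (k−1, N−k) = (3−1, 31−3) = (2, 28)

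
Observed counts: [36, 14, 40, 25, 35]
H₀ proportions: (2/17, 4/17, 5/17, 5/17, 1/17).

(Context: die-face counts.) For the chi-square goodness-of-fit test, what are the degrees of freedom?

df = k − 1 = 5 − 1 = 4

degrees of freedom = 4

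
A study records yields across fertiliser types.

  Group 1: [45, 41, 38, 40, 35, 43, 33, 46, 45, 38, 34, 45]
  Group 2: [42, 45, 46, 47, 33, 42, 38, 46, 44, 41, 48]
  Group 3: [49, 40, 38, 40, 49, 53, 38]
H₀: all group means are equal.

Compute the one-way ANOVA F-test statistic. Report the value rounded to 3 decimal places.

Group means [40.25, 42.91, 43.86], grand mean 42.067
SSB = Σnᵢ(x̄ᵢ−x̄)² = 69.850; SSW = ΣΣ(x−x̄ᵢ)² = 668.016
MSB = 69.850/2 = 34.9252; MSW = 668.016/27 = 24.7413
F = MSB/MSW = 1.4116
df = (2, 27)

test statistic = 1.412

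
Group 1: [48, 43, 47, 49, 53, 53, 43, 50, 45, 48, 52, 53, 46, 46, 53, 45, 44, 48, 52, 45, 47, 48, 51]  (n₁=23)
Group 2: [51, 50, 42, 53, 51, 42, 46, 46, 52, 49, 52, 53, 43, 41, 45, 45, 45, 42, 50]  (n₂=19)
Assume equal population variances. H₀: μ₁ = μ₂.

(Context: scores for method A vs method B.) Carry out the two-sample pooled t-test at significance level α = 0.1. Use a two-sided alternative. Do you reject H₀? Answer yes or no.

reject H₀: no

x̄₁=48.217, s₁=3.357, n₁=23
x̄₂=47.263, s₂=4.188, n₂=19
s_p² = [22·3.357² + 18·4.188²]/40 = 14.0899
SE = √(s_p²·(1/23+1/19)) = 1.1637
t = (48.217−47.263)/1.1637 = 0.8200
df = 40
p-value (two-sided) = 0.41707
At α=0.1: p ≥ α → fail to reject H₀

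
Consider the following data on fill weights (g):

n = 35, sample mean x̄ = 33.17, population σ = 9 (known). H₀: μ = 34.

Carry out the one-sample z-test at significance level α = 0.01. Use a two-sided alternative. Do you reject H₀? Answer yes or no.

SE = σ/√n = 9/√35 = 1.5213
z = (x̄−μ₀)/SE = (33.17−34)/1.5213 = -0.5456
p-value (two-sided) = 0.58535
At α=0.01: p ≥ α → fail to reject H₀

reject H₀: no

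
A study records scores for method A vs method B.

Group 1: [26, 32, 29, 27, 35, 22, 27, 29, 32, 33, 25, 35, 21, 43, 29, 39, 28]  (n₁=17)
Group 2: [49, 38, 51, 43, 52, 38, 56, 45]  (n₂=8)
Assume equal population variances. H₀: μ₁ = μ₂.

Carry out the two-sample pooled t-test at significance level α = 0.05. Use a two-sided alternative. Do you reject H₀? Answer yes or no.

x̄₁=30.118, s₁=5.743, n₁=17
x̄₂=46.500, s₂=6.612, n₂=8
s_p² = [16·5.743² + 7·6.612²]/23 = 36.2506
SE = √(s_p²·(1/17+1/8)) = 2.5814
t = (30.118−46.500)/2.5814 = -6.3463
df = 23
p-value (two-sided) = 0.00000
At α=0.05: p < α → reject H₀

reject H₀: yes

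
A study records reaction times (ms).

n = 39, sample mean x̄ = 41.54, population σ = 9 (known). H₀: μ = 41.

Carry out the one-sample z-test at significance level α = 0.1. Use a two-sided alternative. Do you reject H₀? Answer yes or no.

SE = σ/√n = 9/√39 = 1.4412
z = (x̄−μ₀)/SE = (41.54−41)/1.4412 = 0.3747
p-value (two-sided) = 0.70788
At α=0.1: p ≥ α → fail to reject H₀

reject H₀: no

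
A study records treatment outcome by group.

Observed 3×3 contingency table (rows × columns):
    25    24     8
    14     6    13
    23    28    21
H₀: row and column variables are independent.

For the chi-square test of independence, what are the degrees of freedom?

df = (r−1)(c−1) = (3−1)·(3−1) = 4

degrees of freedom = 4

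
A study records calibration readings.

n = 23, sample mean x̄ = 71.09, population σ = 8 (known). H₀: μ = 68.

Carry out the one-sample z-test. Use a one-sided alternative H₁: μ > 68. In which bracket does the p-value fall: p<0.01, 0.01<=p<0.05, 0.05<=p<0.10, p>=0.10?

SE = σ/√n = 8/√23 = 1.6681
z = (x̄−μ₀)/SE = (71.09−68)/1.6681 = 1.8524
p-value (one-sided, H₁ greater) = 0.03198
→ bracket: 0.01<=p<0.05

p-value bracket: 0.01<=p<0.05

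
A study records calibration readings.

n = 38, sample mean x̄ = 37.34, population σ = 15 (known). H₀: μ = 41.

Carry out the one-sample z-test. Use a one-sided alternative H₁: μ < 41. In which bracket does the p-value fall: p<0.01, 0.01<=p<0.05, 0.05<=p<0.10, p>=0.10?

p-value bracket: 0.05<=p<0.10

SE = σ/√n = 15/√38 = 2.4333
z = (x̄−μ₀)/SE = (37.34−41)/2.4333 = -1.5041
p-value (one-sided, H₁ less) = 0.06628
→ bracket: 0.05<=p<0.10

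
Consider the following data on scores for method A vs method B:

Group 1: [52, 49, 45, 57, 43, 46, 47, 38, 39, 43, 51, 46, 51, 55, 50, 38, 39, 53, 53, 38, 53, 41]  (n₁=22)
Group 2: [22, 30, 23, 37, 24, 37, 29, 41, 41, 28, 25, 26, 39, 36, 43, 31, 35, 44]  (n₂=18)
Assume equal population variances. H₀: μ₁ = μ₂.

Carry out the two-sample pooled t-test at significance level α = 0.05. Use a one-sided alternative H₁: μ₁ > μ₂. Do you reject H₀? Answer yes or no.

reject H₀: yes

x̄₁=46.682, s₁=6.113, n₁=22
x̄₂=32.833, s₂=7.270, n₂=18
s_p² = [21·6.113² + 17·7.270²]/38 = 44.2967
SE = √(s_p²·(1/22+1/18)) = 2.1153
t = (46.682−32.833)/2.1153 = 6.5469
df = 38
p-value (one-sided, H₁ greater) = 0.00000
At α=0.05: p < α → reject H₀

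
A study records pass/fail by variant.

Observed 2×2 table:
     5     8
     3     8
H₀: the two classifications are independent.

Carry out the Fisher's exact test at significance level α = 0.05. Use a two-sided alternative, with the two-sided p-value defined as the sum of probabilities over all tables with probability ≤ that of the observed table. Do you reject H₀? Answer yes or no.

reject H₀: no

Margins: r₁=13, r₂=11, c₁=8, c₂=16, n=24
p_obs = C(13,5)·C(11,3)/C(24,8); sum pmf over tables with pmf ≤ p_obs
p-value (two-sided) = 0.67919
At α=0.05: p ≥ α → fail to reject H₀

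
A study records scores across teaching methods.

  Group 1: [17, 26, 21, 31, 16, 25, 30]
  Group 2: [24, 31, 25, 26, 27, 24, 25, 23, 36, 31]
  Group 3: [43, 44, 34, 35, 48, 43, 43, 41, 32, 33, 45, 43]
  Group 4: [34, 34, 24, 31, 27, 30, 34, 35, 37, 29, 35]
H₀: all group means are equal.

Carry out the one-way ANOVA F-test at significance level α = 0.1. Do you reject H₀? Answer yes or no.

Group means [23.71, 27.20, 40.33, 31.82], grand mean 31.800
SSB = Σnᵢ(x̄ᵢ−x̄)² = 1543.068; SSW = ΣΣ(x−x̄ᵢ)² = 839.332
MSB = 1543.068/3 = 514.3561; MSW = 839.332/36 = 23.3148
F = MSB/MSW = 22.0614
df = (3, 36)
p-value (upper-tail) = 0.00000
At α=0.1: p < α → reject H₀

reject H₀: yes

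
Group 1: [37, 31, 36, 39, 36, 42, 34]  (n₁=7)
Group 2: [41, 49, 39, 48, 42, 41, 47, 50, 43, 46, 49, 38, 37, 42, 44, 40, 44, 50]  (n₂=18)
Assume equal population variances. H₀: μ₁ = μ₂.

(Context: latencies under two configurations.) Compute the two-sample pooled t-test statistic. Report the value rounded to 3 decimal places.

test statistic = -4.134

x̄₁=36.429, s₁=3.505, n₁=7
x̄₂=43.889, s₂=4.227, n₂=18
s_p² = [6·3.505² + 17·4.227²]/23 = 16.4127
SE = √(s_p²·(1/7+1/18)) = 1.8046
t = (36.429−43.889)/1.8046 = -4.1341
df = 23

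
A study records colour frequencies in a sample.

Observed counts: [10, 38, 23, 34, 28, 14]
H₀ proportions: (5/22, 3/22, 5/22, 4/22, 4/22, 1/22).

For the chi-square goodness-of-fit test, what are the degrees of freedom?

df = k − 1 = 6 − 1 = 5

degrees of freedom = 5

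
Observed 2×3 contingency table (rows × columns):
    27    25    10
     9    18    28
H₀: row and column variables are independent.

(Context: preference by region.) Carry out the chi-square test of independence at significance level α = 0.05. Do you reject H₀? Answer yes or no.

Row totals [62, 55], col totals [36, 43, 38], n=117
χ² = (27−19.08)²/19.08 + (25−22.79)²/22.79 + (10−20.14)²/20.14 + (9−16.92)²/16.92 + (18−20.21)²/20.21 + (28−17.86)²/17.86 = 18.3126
df = 2
p-value (upper-tail) = 0.00011
At α=0.05: p < α → reject H₀

reject H₀: yes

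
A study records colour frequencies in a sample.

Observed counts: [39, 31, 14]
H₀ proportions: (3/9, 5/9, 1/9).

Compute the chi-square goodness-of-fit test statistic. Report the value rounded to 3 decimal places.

n = 84; E_i = n·p_i = [28.00, 46.67, 9.33]
χ² = (39−28.00)²/28.00 + (31−46.67)²/46.67 + (14−9.33)²/9.33 = 11.9143
df = 2

test statistic = 11.914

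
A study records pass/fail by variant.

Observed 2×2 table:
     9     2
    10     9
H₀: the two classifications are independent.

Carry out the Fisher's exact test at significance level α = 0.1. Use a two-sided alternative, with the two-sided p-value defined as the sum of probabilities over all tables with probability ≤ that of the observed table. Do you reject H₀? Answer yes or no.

Margins: r₁=11, r₂=19, c₁=19, c₂=11, n=30
p_obs = C(11,9)·C(19,10)/C(30,19); sum pmf over tables with pmf ≤ p_obs
p-value (two-sided) = 0.13951
At α=0.1: p ≥ α → fail to reject H₀

reject H₀: no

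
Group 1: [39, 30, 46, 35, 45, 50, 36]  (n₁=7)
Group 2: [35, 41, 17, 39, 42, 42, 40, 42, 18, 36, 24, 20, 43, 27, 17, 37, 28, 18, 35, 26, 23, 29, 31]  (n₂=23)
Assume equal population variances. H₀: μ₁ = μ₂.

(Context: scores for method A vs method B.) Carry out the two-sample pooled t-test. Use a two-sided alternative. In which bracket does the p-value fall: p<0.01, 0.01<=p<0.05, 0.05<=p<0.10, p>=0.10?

p-value bracket: 0.01<=p<0.05

x̄₁=40.143, s₁=7.105, n₁=7
x̄₂=30.870, s₂=9.201, n₂=23
s_p² = [6·7.105² + 22·9.201²]/28 = 77.3381
SE = √(s_p²·(1/7+1/23)) = 3.7962
t = (40.143−30.870)/3.7962 = 2.4428
df = 28
p-value (two-sided) = 0.02114
→ bracket: 0.01<=p<0.05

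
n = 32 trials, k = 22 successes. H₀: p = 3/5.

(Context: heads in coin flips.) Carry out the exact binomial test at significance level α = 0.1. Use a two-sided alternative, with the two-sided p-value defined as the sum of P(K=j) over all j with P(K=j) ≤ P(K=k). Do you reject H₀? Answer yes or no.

reject H₀: no

Exact binomial: n=32, k=22, p₀=3/5=0.6000
P(X=j) = C(n,j)·p₀^j·(1−p₀)^(n−j); p = Σ P(X=j) over j with P(X=j) ≤ P(X=22)
p-value (two-sided) = 0.36939
At α=0.1: p ≥ α → fail to reject H₀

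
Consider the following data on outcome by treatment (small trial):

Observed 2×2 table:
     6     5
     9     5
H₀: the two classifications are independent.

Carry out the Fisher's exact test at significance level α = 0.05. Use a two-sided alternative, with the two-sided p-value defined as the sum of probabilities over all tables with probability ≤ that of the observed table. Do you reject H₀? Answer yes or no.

Margins: r₁=11, r₂=14, c₁=15, c₂=10, n=25
p_obs = C(11,6)·C(14,9)/C(25,15); sum pmf over tables with pmf ≤ p_obs
p-value (two-sided) = 0.69683
At α=0.05: p ≥ α → fail to reject H₀

reject H₀: no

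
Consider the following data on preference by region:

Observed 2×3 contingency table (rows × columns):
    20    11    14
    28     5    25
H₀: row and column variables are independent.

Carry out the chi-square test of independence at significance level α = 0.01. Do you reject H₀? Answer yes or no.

Row totals [45, 58], col totals [48, 16, 39], n=103
χ² = (20−20.97)²/20.97 + (11−6.99)²/6.99 + (14−17.04)²/17.04 + (28−27.03)²/27.03 + (5−9.01)²/9.01 + (25−21.96)²/21.96 = 5.1268
df = 2
p-value (upper-tail) = 0.07704
At α=0.01: p ≥ α → fail to reject H₀

reject H₀: no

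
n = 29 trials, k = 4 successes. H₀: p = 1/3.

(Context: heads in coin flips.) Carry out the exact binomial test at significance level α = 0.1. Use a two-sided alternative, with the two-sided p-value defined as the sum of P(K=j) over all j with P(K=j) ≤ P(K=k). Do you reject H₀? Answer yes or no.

Exact binomial: n=29, k=4, p₀=1/3=0.3333
P(X=j) = C(n,j)·p₀^j·(1−p₀)^(n−j); p = Σ P(X=j) over j with P(X=j) ≤ P(X=4)
p-value (two-sided) = 0.02872
At α=0.1: p < α → reject H₀

reject H₀: yes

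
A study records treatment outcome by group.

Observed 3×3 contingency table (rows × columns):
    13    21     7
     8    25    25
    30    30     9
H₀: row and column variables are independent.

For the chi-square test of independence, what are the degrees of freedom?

degrees of freedom = 4

df = (r−1)(c−1) = (3−1)·(3−1) = 4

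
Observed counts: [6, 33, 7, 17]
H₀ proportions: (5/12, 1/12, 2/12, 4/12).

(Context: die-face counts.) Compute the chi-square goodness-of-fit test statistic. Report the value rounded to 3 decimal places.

test statistic = 164.229

n = 63; E_i = n·p_i = [26.25, 5.25, 10.50, 21.00]
χ² = (6−26.25)²/26.25 + (33−5.25)²/5.25 + (7−10.50)²/10.50 + (17−21.00)²/21.00 = 164.2286
df = 3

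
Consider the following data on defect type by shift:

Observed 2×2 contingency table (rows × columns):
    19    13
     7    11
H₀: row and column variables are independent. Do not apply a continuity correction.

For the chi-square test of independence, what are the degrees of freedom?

df = (r−1)(c−1) = (2−1)·(2−1) = 1

degrees of freedom = 1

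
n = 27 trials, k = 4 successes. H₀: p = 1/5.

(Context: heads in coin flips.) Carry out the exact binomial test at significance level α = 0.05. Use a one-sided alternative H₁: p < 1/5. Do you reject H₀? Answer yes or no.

Exact binomial: n=27, k=4, p₀=1/5=0.2000
P(X≤4) from Σ C(n,i)·p₀^i·(1−p₀)^(n−i)
p-value (one-sided, H₁ less) = 0.34804
At α=0.05: p ≥ α → fail to reject H₀

reject H₀: no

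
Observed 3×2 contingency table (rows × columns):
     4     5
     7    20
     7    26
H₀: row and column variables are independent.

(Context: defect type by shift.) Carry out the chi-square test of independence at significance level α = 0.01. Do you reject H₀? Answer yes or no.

Row totals [9, 27, 33], col totals [18, 51], n=69
χ² = (4−2.35)²/2.35 + (5−6.65)²/6.65 + (7−7.04)²/7.04 + (20−19.96)²/19.96 + (7−8.61)²/8.61 + (26−24.39)²/24.39 = 1.9801
df = 2
p-value (upper-tail) = 0.37157
At α=0.01: p ≥ α → fail to reject H₀

reject H₀: no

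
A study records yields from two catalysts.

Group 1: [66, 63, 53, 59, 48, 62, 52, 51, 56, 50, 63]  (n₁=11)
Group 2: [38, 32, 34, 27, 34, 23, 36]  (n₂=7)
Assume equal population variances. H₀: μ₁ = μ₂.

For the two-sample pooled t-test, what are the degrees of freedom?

degrees of freedom = 16

df = n₁ + n₂ − 2 = 11 + 7 − 2 = 16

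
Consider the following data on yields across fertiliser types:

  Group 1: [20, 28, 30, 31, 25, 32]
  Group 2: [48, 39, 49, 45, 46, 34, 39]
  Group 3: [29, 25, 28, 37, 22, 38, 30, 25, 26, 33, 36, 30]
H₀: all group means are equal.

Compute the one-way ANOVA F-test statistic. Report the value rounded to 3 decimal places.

test statistic = 18.265

Group means [27.67, 42.86, 29.92], grand mean 33.000
SSB = Σnᵢ(x̄ᵢ−x̄)² = 964.893; SSW = ΣΣ(x−x̄ᵢ)² = 581.107
MSB = 964.893/2 = 482.4464; MSW = 581.107/22 = 26.4140
F = MSB/MSW = 18.2648
df = (2, 22)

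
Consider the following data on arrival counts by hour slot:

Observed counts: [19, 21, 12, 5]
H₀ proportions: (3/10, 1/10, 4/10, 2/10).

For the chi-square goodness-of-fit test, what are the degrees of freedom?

df = k − 1 = 4 − 1 = 3

degrees of freedom = 3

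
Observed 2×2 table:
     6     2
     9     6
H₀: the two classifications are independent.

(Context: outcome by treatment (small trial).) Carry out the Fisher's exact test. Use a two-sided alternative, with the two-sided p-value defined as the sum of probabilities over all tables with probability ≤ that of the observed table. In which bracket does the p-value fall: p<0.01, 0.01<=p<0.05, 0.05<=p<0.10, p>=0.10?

p-value bracket: p>=0.10

Margins: r₁=8, r₂=15, c₁=15, c₂=8, n=23
p_obs = C(8,6)·C(15,9)/C(23,15); sum pmf over tables with pmf ≤ p_obs
p-value (two-sided) = 0.65702
→ bracket: p>=0.10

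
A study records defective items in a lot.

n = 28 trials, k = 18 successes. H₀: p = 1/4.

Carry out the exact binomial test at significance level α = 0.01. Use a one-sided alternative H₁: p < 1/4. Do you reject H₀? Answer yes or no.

Exact binomial: n=28, k=18, p₀=1/4=0.2500
P(X≤18) from Σ C(n,i)·p₀^i·(1−p₀)^(n−i)
p-value (one-sided, H₁ less) = 1.00000
At α=0.01: p ≥ α → fail to reject H₀

reject H₀: no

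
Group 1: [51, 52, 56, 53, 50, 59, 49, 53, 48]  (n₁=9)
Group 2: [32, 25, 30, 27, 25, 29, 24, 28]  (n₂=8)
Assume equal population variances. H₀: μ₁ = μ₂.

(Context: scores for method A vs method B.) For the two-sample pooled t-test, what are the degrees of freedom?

df = n₁ + n₂ − 2 = 9 + 8 − 2 = 15

degrees of freedom = 15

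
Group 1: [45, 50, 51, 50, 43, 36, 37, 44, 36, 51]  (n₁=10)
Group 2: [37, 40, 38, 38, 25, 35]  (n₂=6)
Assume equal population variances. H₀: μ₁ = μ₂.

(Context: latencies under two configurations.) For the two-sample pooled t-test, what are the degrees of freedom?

df = n₁ + n₂ − 2 = 10 + 6 − 2 = 14

degrees of freedom = 14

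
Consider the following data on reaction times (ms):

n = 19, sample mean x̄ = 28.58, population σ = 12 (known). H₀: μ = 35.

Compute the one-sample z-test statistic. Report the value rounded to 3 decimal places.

test statistic = -2.332

SE = σ/√n = 12/√19 = 2.7530
z = (x̄−μ₀)/SE = (28.58−35)/2.7530 = -2.3320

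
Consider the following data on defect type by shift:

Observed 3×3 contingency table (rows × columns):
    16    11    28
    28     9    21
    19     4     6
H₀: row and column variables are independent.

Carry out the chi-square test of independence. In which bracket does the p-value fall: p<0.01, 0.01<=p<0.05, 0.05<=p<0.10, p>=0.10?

Row totals [55, 58, 29], col totals [63, 24, 55], n=142
χ² = (16−24.40)²/24.40 + (11−9.30)²/9.30 + (28−21.30)²/21.30 + (28−25.73)²/25.73 + (9−9.80)²/9.80 + (21−22.46)²/22.46 + (19−12.87)²/12.87 + (4−4.90)²/4.90 + (6−11.23)²/11.23 = 11.1990
df = 4
p-value (upper-tail) = 0.02442
→ bracket: 0.01<=p<0.05

p-value bracket: 0.01<=p<0.05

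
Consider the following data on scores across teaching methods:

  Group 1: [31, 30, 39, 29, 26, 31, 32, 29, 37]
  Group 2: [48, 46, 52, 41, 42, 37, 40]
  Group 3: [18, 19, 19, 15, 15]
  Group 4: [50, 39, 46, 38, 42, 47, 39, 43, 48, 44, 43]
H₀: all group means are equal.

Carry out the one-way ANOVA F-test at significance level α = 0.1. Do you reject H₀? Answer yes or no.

reject H₀: yes

Group means [31.56, 43.71, 17.20, 43.55], grand mean 36.094
SSB = Σnᵢ(x̄ᵢ−x̄)² = 2987.541; SSW = ΣΣ(x−x̄ᵢ)² = 465.178
MSB = 2987.541/3 = 995.8469; MSW = 465.178/28 = 16.6135
F = MSB/MSW = 59.9420
df = (3, 28)
p-value (upper-tail) = 0.00000
At α=0.1: p < α → reject H₀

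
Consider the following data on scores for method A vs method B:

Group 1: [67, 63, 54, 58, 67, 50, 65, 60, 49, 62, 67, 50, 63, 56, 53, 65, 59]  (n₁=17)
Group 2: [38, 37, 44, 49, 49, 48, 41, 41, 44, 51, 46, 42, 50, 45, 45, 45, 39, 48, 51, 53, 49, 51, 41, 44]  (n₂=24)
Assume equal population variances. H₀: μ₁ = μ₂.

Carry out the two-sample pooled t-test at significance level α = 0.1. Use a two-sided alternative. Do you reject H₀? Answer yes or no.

x̄₁=59.294, s₁=6.312, n₁=17
x̄₂=45.458, s₂=4.511, n₂=24
s_p² = [16·6.312² + 23·4.511²]/39 = 28.3458
SE = √(s_p²·(1/17+1/24)) = 1.6877
t = (59.294−45.458)/1.6877 = 8.1978
df = 39
p-value (two-sided) = 0.00000
At α=0.1: p < α → reject H₀

reject H₀: yes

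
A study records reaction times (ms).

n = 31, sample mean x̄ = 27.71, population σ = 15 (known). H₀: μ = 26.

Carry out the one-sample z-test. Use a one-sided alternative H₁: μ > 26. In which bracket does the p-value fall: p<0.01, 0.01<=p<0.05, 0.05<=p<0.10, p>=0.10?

p-value bracket: p>=0.10

SE = σ/√n = 15/√31 = 2.6941
z = (x̄−μ₀)/SE = (27.71−26)/2.6941 = 0.6347
p-value (one-sided, H₁ greater) = 0.26280
→ bracket: p>=0.10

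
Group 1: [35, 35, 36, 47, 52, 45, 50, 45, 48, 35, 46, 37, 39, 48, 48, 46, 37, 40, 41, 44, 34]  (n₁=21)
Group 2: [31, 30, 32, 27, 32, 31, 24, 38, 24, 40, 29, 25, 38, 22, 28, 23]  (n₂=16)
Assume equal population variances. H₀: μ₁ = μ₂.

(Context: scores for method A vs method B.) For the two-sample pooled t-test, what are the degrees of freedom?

df = n₁ + n₂ − 2 = 21 + 16 − 2 = 35

degrees of freedom = 35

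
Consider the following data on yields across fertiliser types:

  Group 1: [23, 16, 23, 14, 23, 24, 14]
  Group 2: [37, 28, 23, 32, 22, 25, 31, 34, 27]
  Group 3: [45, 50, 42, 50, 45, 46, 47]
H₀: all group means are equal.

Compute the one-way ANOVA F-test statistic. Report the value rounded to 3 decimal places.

Group means [19.57, 28.78, 46.43], grand mean 31.348
SSB = Σnᵢ(x̄ᵢ−x̄)² = 2622.233; SSW = ΣΣ(x−x̄ᵢ)² = 386.984
MSB = 2622.233/2 = 1311.1166; MSW = 386.984/20 = 19.3492
F = MSB/MSW = 67.7607
df = (2, 20)

test statistic = 67.761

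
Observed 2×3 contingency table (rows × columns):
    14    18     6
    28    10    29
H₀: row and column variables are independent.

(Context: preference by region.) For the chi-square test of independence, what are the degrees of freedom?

df = (r−1)(c−1) = (2−1)·(3−1) = 2

degrees of freedom = 2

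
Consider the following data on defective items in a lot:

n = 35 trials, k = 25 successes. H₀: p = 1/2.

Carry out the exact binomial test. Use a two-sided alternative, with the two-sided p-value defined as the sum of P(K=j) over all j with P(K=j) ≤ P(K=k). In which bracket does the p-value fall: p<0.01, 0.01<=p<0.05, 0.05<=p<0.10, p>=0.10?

p-value bracket: 0.01<=p<0.05

Exact binomial: n=35, k=25, p₀=1/2=0.5000
P(X=j) = C(n,j)·p₀^j·(1−p₀)^(n−j); p = Σ P(X=j) over j with P(X=j) ≤ P(X=25)
p-value (two-sided) = 0.01667
→ bracket: 0.01<=p<0.05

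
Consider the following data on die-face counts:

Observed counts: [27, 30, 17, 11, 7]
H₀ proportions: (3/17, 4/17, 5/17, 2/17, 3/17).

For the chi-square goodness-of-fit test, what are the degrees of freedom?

degrees of freedom = 4

df = k − 1 = 5 − 1 = 4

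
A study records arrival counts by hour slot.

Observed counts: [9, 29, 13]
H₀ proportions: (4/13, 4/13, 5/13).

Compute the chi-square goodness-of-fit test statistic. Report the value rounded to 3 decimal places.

n = 51; E_i = n·p_i = [15.69, 15.69, 19.62]
χ² = (9−15.69)²/15.69 + (29−15.69)²/15.69 + (13−19.62)²/19.62 = 16.3706
df = 2

test statistic = 16.371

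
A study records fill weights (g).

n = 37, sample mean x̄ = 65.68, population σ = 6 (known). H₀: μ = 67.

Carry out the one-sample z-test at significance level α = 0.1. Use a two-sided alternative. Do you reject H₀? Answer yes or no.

reject H₀: no

SE = σ/√n = 6/√37 = 0.9864
z = (x̄−μ₀)/SE = (65.68−67)/0.9864 = -1.3382
p-value (two-sided) = 0.18083
At α=0.1: p ≥ α → fail to reject H₀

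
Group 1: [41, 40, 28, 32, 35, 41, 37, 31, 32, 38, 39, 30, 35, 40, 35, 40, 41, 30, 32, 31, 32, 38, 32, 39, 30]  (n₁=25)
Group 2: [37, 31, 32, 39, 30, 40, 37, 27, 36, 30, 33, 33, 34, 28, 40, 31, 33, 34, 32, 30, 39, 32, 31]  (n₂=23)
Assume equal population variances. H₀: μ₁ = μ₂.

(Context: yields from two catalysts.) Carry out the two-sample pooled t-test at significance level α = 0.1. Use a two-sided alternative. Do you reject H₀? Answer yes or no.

reject H₀: no

x̄₁=35.160, s₁=4.269, n₁=25
x̄₂=33.435, s₂=3.764, n₂=23
s_p² = [24·4.269² + 22·3.764²]/46 = 16.2829
SE = √(s_p²·(1/25+1/23)) = 1.1659
t = (35.160−33.435)/1.1659 = 1.4798
df = 46
p-value (two-sided) = 0.14575
At α=0.1: p ≥ α → fail to reject H₀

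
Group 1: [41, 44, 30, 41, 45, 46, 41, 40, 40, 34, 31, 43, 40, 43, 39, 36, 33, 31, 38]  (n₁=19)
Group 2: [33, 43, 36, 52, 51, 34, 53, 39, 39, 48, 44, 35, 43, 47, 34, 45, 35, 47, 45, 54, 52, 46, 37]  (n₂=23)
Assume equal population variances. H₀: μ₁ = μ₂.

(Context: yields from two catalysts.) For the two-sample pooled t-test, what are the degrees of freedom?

degrees of freedom = 40

df = n₁ + n₂ − 2 = 19 + 23 − 2 = 40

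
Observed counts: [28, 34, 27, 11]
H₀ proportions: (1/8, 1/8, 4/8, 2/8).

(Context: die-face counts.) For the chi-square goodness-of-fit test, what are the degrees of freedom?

df = k − 1 = 4 − 1 = 3

degrees of freedom = 3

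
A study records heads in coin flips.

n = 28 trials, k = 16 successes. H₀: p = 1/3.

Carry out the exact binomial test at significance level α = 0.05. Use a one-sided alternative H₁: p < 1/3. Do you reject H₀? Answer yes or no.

reject H₀: no

Exact binomial: n=28, k=16, p₀=1/3=0.3333
P(X≤16) from Σ C(n,i)·p₀^i·(1−p₀)^(n−i)
p-value (one-sided, H₁ less) = 0.99729
At α=0.05: p ≥ α → fail to reject H₀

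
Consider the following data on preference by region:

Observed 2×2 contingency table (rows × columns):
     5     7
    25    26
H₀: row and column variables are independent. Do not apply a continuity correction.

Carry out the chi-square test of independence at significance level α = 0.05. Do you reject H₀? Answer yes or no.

reject H₀: no

Row totals [12, 51], col totals [30, 33], n=63
χ² = (5−5.71)²/5.71 + (7−6.29)²/6.29 + (25−24.29)²/24.29 + (26−26.71)²/26.71 = 0.2106
df = 1
p-value (upper-tail) = 0.64633
At α=0.05: p ≥ α → fail to reject H₀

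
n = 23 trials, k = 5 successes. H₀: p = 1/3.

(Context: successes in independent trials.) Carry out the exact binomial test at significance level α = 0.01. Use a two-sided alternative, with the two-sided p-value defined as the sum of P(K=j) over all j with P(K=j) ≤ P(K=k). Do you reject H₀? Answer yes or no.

Exact binomial: n=23, k=5, p₀=1/3=0.3333
P(X=j) = C(n,j)·p₀^j·(1−p₀)^(n−j); p = Σ P(X=j) over j with P(X=j) ≤ P(X=5)
p-value (two-sided) = 0.27636
At α=0.01: p ≥ α → fail to reject H₀

reject H₀: no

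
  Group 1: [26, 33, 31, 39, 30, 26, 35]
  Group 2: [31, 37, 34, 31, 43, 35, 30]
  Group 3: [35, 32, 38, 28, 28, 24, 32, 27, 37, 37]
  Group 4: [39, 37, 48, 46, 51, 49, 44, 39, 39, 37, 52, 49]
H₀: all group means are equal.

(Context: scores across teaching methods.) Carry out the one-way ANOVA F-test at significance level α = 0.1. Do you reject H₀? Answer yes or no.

Group means [31.43, 34.43, 31.80, 44.17], grand mean 36.361
SSB = Σnᵢ(x̄ᵢ−x̄)² = 1135.610; SSW = ΣΣ(x−x̄ᵢ)² = 828.695
MSB = 1135.610/3 = 378.5368; MSW = 828.695/32 = 25.8967
F = MSB/MSW = 14.6172
df = (3, 32)
p-value (upper-tail) = 0.00000
At α=0.1: p < α → reject H₀

reject H₀: yes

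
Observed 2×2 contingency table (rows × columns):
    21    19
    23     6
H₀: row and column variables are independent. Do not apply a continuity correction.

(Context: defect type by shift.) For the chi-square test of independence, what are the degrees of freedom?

df = (r−1)(c−1) = (2−1)·(2−1) = 1

degrees of freedom = 1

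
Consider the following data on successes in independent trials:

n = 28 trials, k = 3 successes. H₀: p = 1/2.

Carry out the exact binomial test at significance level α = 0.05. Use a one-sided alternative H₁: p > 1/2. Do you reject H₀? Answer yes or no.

reject H₀: no

Exact binomial: n=28, k=3, p₀=1/2=0.5000
P(X≥3) from Σ C(n,i)·p₀^i·(1−p₀)^(n−i)
p-value (one-sided, H₁ greater) = 1.00000
At α=0.05: p ≥ α → fail to reject H₀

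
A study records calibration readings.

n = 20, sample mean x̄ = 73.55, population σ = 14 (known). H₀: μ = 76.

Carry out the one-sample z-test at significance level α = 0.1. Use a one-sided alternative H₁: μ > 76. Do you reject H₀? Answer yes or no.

reject H₀: no

SE = σ/√n = 14/√20 = 3.1305
z = (x̄−μ₀)/SE = (73.55−76)/3.1305 = -0.7826
p-value (one-sided, H₁ greater) = 0.78308
At α=0.1: p ≥ α → fail to reject H₀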